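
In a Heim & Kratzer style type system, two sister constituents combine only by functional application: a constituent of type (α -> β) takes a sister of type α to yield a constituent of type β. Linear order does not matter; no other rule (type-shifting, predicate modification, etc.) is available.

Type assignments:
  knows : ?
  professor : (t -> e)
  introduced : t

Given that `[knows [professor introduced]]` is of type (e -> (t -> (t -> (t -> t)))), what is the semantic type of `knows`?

(e -> (e -> (t -> (t -> (t -> t)))))

[knows [professor introduced]] must have type (e -> (t -> (t -> (t -> t)))). The sister [professor introduced] has type e; that is not a function onto (e -> (t -> (t -> (t -> t)))), so knows must be the functor, of type (e -> (e -> (t -> (t -> (t -> t))))).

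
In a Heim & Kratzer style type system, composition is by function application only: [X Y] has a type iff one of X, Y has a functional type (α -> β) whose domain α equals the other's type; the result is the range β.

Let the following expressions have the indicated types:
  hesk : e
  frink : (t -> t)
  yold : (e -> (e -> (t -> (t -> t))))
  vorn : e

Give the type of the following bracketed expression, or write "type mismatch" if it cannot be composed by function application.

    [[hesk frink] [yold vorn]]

At [hesk frink]: neither e nor (t -> t) can take the other as argument; the node is ill-typed.

type mismatch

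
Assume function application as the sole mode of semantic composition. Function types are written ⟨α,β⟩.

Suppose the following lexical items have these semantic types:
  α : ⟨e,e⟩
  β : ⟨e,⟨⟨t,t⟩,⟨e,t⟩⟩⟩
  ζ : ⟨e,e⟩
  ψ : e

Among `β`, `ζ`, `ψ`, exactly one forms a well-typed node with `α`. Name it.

ψ

β : ⟨e,⟨⟨t,t⟩,⟨e,t⟩⟩⟩ — no; α wants e, and β wants e.
ζ : ⟨e,e⟩ — no; α wants e, and ζ wants e.
ψ — combines: α : ⟨e,e⟩ takes ψ : e as argument, giving e.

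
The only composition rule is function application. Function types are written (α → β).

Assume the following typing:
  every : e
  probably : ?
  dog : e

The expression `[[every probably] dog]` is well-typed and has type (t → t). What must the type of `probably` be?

For [[every probably] dog] to have type (t → t) with dog of type e, [every probably] must be the function: [every probably] : (e → (t → t)).
For [every probably] to have type (e → (t → t)) with every of type e, probably must be the function: probably : (e → (e → (t → t))).

(e → (e → (t → t)))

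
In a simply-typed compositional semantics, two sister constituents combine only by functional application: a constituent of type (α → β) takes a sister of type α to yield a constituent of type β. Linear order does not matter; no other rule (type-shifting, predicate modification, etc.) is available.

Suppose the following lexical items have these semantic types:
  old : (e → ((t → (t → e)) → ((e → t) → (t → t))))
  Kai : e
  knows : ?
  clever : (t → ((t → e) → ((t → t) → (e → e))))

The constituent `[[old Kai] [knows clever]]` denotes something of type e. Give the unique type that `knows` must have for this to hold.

((t → ((t → e) → ((t → t) → (e → e)))) → (((t → (t → e)) → ((e → t) → (t → t))) → e))

For [[old Kai] [knows clever]] to have type e with [old Kai] of type ((t → (t → e)) → ((e → t) → (t → t))), [knows clever] must be the function: [knows clever] : (((t → (t → e)) → ((e → t) → (t → t))) → e).
For [knows clever] to have type (((t → (t → e)) → ((e → t) → (t → t))) → e) with clever of type (t → ((t → e) → ((t → t) → (e → e)))), knows must be the function: knows : ((t → ((t → e) → ((t → t) → (e → e)))) → (((t → (t → e)) → ((e → t) → (t → t))) → e)).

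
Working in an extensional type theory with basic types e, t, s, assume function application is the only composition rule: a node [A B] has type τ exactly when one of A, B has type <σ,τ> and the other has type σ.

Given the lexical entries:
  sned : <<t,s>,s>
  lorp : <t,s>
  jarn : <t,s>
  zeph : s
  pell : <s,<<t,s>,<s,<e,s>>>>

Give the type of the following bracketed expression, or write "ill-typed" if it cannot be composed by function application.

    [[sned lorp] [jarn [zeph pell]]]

[sned lorp]: functor sned : <<t,s>,s>, argument lorp : <t,s>; result s.
[zeph pell]: functor pell : <s,<<t,s>,<s,<e,s>>>>, argument zeph : s; result <<t,s>,<s,<e,s>>>.
[jarn [zeph pell]]: functor [zeph pell] : <<t,s>,<s,<e,s>>>, argument jarn : <t,s>; result <s,<e,s>>.
[[sned lorp] [jarn [zeph pell]]]: functor [jarn [zeph pell]] : <s,<e,s>>, argument [sned lorp] : s; result <e,s>.

<e,s>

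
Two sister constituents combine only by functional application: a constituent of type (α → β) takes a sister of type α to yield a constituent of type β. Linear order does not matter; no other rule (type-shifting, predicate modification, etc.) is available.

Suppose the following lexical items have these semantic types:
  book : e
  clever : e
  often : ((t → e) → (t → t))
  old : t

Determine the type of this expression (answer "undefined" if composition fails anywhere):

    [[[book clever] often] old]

undefined

[book clever]: e with e — neither is a function whose domain matches the other; composition fails here.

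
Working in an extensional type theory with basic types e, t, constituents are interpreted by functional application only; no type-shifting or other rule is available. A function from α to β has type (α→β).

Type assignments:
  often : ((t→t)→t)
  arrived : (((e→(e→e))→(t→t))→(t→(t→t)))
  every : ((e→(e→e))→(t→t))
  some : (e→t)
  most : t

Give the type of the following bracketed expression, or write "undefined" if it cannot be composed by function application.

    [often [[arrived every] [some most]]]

undefined

[arrived every] — arrived of type (((e→(e→e))→(t→t))→(t→(t→t))) combines with every of type ((e→(e→e))→(t→t)): type (t→(t→t)).
[some most]: (e→t) with t — neither is a function whose domain matches the other; composition fails here.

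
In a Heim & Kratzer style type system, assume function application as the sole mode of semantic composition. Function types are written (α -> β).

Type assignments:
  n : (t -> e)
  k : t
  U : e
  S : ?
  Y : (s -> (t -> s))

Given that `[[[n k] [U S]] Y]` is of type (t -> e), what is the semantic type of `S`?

(e -> (e -> ((s -> (t -> s)) -> (t -> e))))

At [[[n k] [U S]] Y] (required: (t -> e)): Y is (s -> (t -> s)), which is not a function with range (t -> e); hence [[n k] [U S]] is the functor — type ((s -> (t -> s)) -> (t -> e)).
At [[n k] [U S]] (required: ((s -> (t -> s)) -> (t -> e))): [n k] is e, which is not a function with range ((s -> (t -> s)) -> (t -> e)); hence [U S] is the functor — type (e -> ((s -> (t -> s)) -> (t -> e))).
At [U S] (required: (e -> ((s -> (t -> s)) -> (t -> e)))): U is e, which is not a function with range (e -> ((s -> (t -> s)) -> (t -> e))); hence S is the functor — type (e -> (e -> ((s -> (t -> s)) -> (t -> e)))).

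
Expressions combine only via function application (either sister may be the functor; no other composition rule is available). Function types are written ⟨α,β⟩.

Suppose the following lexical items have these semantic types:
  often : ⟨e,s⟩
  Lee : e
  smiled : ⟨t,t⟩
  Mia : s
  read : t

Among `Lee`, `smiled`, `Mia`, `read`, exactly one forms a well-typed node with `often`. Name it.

Lee

Lee — combines: often : ⟨e,s⟩ takes Lee : e as argument, giving s.
smiled : ⟨t,t⟩ — often needs e; smiled needs t; neither fits.
Mia : s — often needs e; Mia needs nothing (atomic); neither fits.
read : t — often needs e; read needs nothing (atomic); neither fits.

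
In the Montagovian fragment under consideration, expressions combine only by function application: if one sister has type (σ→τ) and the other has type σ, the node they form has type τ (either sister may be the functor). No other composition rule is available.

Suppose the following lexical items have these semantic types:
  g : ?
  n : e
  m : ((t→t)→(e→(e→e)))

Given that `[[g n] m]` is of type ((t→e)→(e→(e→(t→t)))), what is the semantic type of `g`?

[[g n] m] must have type ((t→e)→(e→(e→(t→t)))). The sister m has type ((t→t)→(e→(e→e))); that is not a function onto ((t→e)→(e→(e→(t→t)))), so [g n] must be the functor, of type (((t→t)→(e→(e→e)))→((t→e)→(e→(e→(t→t))))).
[g n] must have type (((t→t)→(e→(e→e)))→((t→e)→(e→(e→(t→t))))). The sister n has type e; that is not a function onto (((t→t)→(e→(e→e)))→((t→e)→(e→(e→(t→t))))), so g must be the functor, of type (e→(((t→t)→(e→(e→e)))→((t→e)→(e→(e→(t→t)))))).

(e→(((t→t)→(e→(e→e)))→((t→e)→(e→(e→(t→t))))))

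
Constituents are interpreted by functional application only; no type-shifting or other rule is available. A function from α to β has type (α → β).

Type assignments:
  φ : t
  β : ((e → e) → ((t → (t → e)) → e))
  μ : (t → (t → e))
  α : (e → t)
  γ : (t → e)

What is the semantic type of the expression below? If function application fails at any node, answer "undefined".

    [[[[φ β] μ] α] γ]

undefined

[φ β]: t with ((e → e) → ((t → (t → e)) → e)) — neither is a function whose domain matches the other; composition fails here.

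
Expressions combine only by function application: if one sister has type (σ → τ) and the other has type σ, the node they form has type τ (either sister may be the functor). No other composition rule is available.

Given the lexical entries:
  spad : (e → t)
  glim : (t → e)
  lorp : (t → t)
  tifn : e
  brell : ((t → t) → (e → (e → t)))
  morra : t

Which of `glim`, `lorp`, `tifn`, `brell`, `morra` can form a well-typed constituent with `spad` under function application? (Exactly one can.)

tifn

glim : (t → e) — spad needs e; glim needs t; neither fits.
lorp : (t → t) — spad needs e; lorp needs t; neither fits.
tifn — combines: spad : (e → t) takes tifn : e as argument, giving t.
brell : ((t → t) → (e → (e → t))) — spad needs e; brell needs (t → t); neither fits.
morra : t — spad needs e; morra needs nothing (atomic); neither fits.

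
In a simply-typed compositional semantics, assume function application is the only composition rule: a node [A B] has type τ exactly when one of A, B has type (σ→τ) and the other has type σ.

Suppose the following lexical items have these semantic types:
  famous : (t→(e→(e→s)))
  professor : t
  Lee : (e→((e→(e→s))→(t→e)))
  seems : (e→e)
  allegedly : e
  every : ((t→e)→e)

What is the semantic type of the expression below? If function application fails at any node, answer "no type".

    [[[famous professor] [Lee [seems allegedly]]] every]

At [famous professor], famous : (t→(e→(e→s))) takes professor : t, giving (e→(e→s)).
At [seems allegedly], seems : (e→e) takes allegedly : e, giving e.
At [Lee [seems allegedly]], Lee : (e→((e→(e→s))→(t→e))) takes [seems allegedly] : e, giving ((e→(e→s))→(t→e)).
At [[famous professor] [Lee [seems allegedly]]], [Lee [seems allegedly]] : ((e→(e→s))→(t→e)) takes [famous professor] : (e→(e→s)), giving (t→e).
At [[[famous professor] [Lee [seems allegedly]]] every], every : ((t→e)→e) takes [[famous professor] [Lee [seems allegedly]]] : (t→e), giving e.

e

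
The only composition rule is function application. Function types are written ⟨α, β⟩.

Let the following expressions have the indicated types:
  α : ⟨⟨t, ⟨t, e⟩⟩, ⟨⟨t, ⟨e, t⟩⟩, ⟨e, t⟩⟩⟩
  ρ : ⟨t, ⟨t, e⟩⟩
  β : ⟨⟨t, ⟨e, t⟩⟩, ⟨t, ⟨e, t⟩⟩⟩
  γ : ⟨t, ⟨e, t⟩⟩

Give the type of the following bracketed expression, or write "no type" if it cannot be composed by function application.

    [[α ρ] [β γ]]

At [α ρ], α : ⟨⟨t, ⟨t, e⟩⟩, ⟨⟨t, ⟨e, t⟩⟩, ⟨e, t⟩⟩⟩ takes ρ : ⟨t, ⟨t, e⟩⟩, giving ⟨⟨t, ⟨e, t⟩⟩, ⟨e, t⟩⟩.
At [β γ], β : ⟨⟨t, ⟨e, t⟩⟩, ⟨t, ⟨e, t⟩⟩⟩ takes γ : ⟨t, ⟨e, t⟩⟩, giving ⟨t, ⟨e, t⟩⟩.
At [[α ρ] [β γ]], [α ρ] : ⟨⟨t, ⟨e, t⟩⟩, ⟨e, t⟩⟩ takes [β γ] : ⟨t, ⟨e, t⟩⟩, giving ⟨e, t⟩.

⟨e, t⟩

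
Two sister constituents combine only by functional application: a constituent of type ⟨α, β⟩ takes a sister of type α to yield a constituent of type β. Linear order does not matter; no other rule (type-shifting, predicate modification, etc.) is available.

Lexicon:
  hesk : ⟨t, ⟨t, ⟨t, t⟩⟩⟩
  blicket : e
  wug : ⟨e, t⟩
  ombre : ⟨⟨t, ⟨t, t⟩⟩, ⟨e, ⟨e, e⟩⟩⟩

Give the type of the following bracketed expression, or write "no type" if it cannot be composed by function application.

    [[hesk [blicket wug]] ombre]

[blicket wug]: functor wug : ⟨e, t⟩, argument blicket : e; result t.
[hesk [blicket wug]]: functor hesk : ⟨t, ⟨t, ⟨t, t⟩⟩⟩, argument [blicket wug] : t; result ⟨t, ⟨t, t⟩⟩.
[[hesk [blicket wug]] ombre]: functor ombre : ⟨⟨t, ⟨t, t⟩⟩, ⟨e, ⟨e, e⟩⟩⟩, argument [hesk [blicket wug]] : ⟨t, ⟨t, t⟩⟩; result ⟨e, ⟨e, e⟩⟩.

⟨e, ⟨e, e⟩⟩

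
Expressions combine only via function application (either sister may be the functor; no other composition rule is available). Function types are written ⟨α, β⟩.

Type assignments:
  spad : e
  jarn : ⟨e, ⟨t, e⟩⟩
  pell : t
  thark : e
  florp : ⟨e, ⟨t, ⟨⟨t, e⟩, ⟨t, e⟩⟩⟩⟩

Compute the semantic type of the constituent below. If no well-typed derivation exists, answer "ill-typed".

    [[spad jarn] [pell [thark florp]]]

⟨t, e⟩

At [spad jarn], jarn : ⟨e, ⟨t, e⟩⟩ takes spad : e, giving ⟨t, e⟩.
At [thark florp], florp : ⟨e, ⟨t, ⟨⟨t, e⟩, ⟨t, e⟩⟩⟩⟩ takes thark : e, giving ⟨t, ⟨⟨t, e⟩, ⟨t, e⟩⟩⟩.
At [pell [thark florp]], [thark florp] : ⟨t, ⟨⟨t, e⟩, ⟨t, e⟩⟩⟩ takes pell : t, giving ⟨⟨t, e⟩, ⟨t, e⟩⟩.
At [[spad jarn] [pell [thark florp]]], [pell [thark florp]] : ⟨⟨t, e⟩, ⟨t, e⟩⟩ takes [spad jarn] : ⟨t, e⟩, giving ⟨t, e⟩.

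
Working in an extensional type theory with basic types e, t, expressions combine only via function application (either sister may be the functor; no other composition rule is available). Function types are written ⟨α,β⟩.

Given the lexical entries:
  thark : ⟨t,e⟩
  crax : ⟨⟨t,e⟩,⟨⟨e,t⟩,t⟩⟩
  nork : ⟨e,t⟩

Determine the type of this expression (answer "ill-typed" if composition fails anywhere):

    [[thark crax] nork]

t

[thark crax]: ⟨⟨t,e⟩,⟨⟨e,t⟩,t⟩⟩ applied to ⟨t,e⟩ yields ⟨⟨e,t⟩,t⟩.
[[thark crax] nork]: ⟨⟨e,t⟩,t⟩ applied to ⟨e,t⟩ yields t.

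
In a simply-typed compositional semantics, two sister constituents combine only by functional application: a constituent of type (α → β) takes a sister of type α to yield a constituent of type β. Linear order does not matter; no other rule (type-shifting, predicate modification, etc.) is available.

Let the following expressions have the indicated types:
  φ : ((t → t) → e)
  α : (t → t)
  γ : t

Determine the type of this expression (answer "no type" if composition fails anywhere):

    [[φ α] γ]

At [φ α], φ : ((t → t) → e) takes α : (t → t), giving e.
At [[φ α] γ]: neither e nor t can take the other as argument; the node is ill-typed.

no type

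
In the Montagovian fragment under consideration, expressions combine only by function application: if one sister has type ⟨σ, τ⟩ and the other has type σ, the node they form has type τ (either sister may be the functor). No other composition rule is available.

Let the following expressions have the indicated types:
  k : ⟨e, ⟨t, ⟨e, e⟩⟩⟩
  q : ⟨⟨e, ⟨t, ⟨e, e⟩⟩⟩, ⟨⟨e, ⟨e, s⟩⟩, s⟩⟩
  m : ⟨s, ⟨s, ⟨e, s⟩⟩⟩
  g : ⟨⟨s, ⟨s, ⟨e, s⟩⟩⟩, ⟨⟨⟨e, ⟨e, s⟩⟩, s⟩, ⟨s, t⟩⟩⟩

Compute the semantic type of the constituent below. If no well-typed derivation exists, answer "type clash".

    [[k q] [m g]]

At [k q], q : ⟨⟨e, ⟨t, ⟨e, e⟩⟩⟩, ⟨⟨e, ⟨e, s⟩⟩, s⟩⟩ takes k : ⟨e, ⟨t, ⟨e, e⟩⟩⟩, giving ⟨⟨e, ⟨e, s⟩⟩, s⟩.
At [m g], g : ⟨⟨s, ⟨s, ⟨e, s⟩⟩⟩, ⟨⟨⟨e, ⟨e, s⟩⟩, s⟩, ⟨s, t⟩⟩⟩ takes m : ⟨s, ⟨s, ⟨e, s⟩⟩⟩, giving ⟨⟨⟨e, ⟨e, s⟩⟩, s⟩, ⟨s, t⟩⟩.
At [[k q] [m g]], [m g] : ⟨⟨⟨e, ⟨e, s⟩⟩, s⟩, ⟨s, t⟩⟩ takes [k q] : ⟨⟨e, ⟨e, s⟩⟩, s⟩, giving ⟨s, t⟩.

⟨s, t⟩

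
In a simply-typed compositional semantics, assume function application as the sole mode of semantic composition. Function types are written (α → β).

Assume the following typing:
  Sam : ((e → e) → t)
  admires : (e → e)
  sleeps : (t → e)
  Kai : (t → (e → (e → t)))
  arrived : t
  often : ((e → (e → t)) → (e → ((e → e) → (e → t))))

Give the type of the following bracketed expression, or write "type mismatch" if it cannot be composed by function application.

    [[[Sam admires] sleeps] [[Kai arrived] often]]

[Sam admires] — Sam of type ((e → e) → t) combines with admires of type (e → e): type t.
[[Sam admires] sleeps] — sleeps of type (t → e) combines with [Sam admires] of type t: type e.
[Kai arrived] — Kai of type (t → (e → (e → t))) combines with arrived of type t: type (e → (e → t)).
[[Kai arrived] often] — often of type ((e → (e → t)) → (e → ((e → e) → (e → t)))) combines with [Kai arrived] of type (e → (e → t)): type (e → ((e → e) → (e → t))).
[[[Sam admires] sleeps] [[Kai arrived] often]] — [[Kai arrived] often] of type (e → ((e → e) → (e → t))) combines with [[Sam admires] sleeps] of type e: type ((e → e) → (e → t)).

((e → e) → (e → t))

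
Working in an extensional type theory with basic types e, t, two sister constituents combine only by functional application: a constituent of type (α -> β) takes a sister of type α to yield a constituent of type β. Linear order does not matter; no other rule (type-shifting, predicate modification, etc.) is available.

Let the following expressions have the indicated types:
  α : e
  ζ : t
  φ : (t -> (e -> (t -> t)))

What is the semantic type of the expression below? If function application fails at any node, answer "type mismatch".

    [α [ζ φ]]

[ζ φ]: (t -> (e -> (t -> t))) applied to t yields (e -> (t -> t)).
[α [ζ φ]]: (e -> (t -> t)) applied to e yields (t -> t).

(t -> t)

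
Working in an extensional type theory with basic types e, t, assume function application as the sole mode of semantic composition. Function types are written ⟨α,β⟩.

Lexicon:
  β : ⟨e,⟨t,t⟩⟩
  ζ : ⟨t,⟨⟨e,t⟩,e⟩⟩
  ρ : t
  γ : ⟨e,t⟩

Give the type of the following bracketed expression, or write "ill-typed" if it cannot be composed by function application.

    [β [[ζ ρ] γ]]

[ζ ρ]: ζ is ⟨t,⟨⟨e,t⟩,e⟩⟩, ρ is t; result ⟨⟨e,t⟩,e⟩.
[[ζ ρ] γ]: [ζ ρ] is ⟨⟨e,t⟩,e⟩, γ is ⟨e,t⟩; result e.
[β [[ζ ρ] γ]]: β is ⟨e,⟨t,t⟩⟩, [[ζ ρ] γ] is e; result ⟨t,t⟩.

⟨t,t⟩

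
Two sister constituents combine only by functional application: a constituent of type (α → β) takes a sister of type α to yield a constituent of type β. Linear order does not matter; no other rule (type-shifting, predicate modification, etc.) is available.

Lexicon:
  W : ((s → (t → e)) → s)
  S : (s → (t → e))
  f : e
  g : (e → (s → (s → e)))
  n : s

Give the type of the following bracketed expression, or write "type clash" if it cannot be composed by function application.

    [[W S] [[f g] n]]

e

[W S]: functor W : ((s → (t → e)) → s), argument S : (s → (t → e)); result s.
[f g]: functor g : (e → (s → (s → e))), argument f : e; result (s → (s → e)).
[[f g] n]: functor [f g] : (s → (s → e)), argument n : s; result (s → e).
[[W S] [[f g] n]]: functor [[f g] n] : (s → e), argument [W S] : s; result e.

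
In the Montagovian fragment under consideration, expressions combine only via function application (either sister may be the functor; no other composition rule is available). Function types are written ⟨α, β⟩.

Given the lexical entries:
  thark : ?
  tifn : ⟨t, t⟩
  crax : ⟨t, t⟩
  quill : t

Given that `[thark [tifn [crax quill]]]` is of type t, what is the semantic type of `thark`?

⟨t, t⟩

For [thark [tifn [crax quill]]] to have type t with [tifn [crax quill]] of type t, thark must be the function: thark : ⟨t, t⟩.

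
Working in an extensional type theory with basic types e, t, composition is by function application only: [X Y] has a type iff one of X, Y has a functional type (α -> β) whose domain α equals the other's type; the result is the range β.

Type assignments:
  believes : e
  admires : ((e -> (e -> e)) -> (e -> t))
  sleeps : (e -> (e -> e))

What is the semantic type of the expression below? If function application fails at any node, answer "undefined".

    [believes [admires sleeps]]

[admires sleeps]: functor admires : ((e -> (e -> e)) -> (e -> t)), argument sleeps : (e -> (e -> e)); result (e -> t).
[believes [admires sleeps]]: functor [admires sleeps] : (e -> t), argument believes : e; result t.

t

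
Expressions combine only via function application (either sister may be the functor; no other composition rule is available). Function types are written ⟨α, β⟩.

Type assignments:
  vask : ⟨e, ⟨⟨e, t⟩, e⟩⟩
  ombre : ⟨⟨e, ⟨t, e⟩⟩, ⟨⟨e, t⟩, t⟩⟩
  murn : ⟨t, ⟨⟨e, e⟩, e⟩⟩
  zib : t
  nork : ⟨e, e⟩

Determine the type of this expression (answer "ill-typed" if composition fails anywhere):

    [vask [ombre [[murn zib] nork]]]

[murn zib]: murn is ⟨t, ⟨⟨e, e⟩, e⟩⟩, zib is t; result ⟨⟨e, e⟩, e⟩.
[[murn zib] nork]: [murn zib] is ⟨⟨e, e⟩, e⟩, nork is ⟨e, e⟩; result e.
[ombre [[murn zib] nork]]: ⟨⟨e, ⟨t, e⟩⟩, ⟨⟨e, t⟩, t⟩⟩ and e cannot combine by function application — type clash.

ill-typed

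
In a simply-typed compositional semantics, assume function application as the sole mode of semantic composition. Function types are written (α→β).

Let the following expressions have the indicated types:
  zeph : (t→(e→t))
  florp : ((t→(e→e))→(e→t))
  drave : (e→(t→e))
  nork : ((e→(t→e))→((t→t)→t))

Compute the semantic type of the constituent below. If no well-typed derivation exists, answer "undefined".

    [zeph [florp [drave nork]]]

At [drave nork], nork : ((e→(t→e))→((t→t)→t)) takes drave : (e→(t→e)), giving ((t→t)→t).
At [florp [drave nork]]: neither ((t→(e→e))→(e→t)) nor ((t→t)→t) can take the other as argument; the node is ill-typed.

undefined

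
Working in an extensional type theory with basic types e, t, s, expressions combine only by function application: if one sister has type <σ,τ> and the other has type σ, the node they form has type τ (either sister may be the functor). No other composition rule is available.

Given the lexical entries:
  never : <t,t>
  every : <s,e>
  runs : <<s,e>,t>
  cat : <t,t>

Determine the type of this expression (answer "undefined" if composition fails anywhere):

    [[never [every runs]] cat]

t

[every runs]: runs is <<s,e>,t>, every is <s,e>; result t.
[never [every runs]]: never is <t,t>, [every runs] is t; result t.
[[never [every runs]] cat]: cat is <t,t>, [never [every runs]] is t; result t.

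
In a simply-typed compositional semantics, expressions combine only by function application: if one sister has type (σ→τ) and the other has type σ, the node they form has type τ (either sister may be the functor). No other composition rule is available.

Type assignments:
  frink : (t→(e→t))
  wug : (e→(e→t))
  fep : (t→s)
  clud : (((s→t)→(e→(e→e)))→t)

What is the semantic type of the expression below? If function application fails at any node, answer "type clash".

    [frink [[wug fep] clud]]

At [wug fep]: neither (e→(e→t)) nor (t→s) can take the other as argument; the node is ill-typed.

type clash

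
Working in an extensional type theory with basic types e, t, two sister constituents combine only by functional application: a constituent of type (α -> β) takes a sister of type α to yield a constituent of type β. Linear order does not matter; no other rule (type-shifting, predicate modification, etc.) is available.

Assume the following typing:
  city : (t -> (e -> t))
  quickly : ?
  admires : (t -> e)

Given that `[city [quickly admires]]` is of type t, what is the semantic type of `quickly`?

[city [quickly admires]] is required to be t. city : (t -> (e -> t)) cannot yield t as functor, so [quickly admires] : ((t -> (e -> t)) -> t).
[quickly admires] is required to be ((t -> (e -> t)) -> t). admires : (t -> e) cannot yield ((t -> (e -> t)) -> t) as functor, so quickly : ((t -> e) -> ((t -> (e -> t)) -> t)).

((t -> e) -> ((t -> (e -> t)) -> t))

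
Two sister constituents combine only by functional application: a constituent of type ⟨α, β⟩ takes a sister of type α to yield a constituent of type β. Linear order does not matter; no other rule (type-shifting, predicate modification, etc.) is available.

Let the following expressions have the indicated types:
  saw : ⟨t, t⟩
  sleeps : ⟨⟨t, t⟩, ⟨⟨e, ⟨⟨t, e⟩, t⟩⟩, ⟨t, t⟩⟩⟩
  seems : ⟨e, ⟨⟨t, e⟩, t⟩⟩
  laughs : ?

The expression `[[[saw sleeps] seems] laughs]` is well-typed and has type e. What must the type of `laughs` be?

[[[saw sleeps] seems] laughs] is required to be e. [[saw sleeps] seems] : ⟨t, t⟩ cannot yield e as functor, so laughs : ⟨⟨t, t⟩, e⟩.

⟨⟨t, t⟩, e⟩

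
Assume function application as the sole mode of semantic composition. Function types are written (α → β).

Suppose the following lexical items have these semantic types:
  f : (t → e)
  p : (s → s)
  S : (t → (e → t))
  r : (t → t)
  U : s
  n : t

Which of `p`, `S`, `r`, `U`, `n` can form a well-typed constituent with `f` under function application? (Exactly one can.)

n

p : (s → s) — does not combine with f.
S : (t → (e → t)) — does not combine with f.
r : (t → t) — does not combine with f.
U : s — does not combine with f.
n — combines: f : (t → e) takes n : t as argument, giving e.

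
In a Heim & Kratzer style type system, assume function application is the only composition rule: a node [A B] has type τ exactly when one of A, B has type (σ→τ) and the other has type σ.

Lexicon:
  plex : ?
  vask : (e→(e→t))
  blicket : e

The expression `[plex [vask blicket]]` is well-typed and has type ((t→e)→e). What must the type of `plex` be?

((e→t)→((t→e)→e))

At [plex [vask blicket]] (required: ((t→e)→e)): [vask blicket] is (e→t), which is not a function with range ((t→e)→e); hence plex is the functor — type ((e→t)→((t→e)→e)).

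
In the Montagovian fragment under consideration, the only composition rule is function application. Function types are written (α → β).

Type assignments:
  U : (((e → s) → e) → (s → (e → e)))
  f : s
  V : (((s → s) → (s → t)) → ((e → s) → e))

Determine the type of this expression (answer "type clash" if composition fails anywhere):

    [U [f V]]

type clash

[f V]: s with (((s → s) → (s → t)) → ((e → s) → e)) — neither is a function whose domain matches the other; composition fails here.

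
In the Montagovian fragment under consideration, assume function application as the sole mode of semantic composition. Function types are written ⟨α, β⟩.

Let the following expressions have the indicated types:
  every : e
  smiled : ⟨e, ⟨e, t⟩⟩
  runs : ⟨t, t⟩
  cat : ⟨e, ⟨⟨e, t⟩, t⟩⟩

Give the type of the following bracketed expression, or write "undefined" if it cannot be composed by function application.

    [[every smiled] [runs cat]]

undefined

At [every smiled], smiled : ⟨e, ⟨e, t⟩⟩ takes every : e, giving ⟨e, t⟩.
[runs cat]: ⟨t, t⟩ and ⟨e, ⟨⟨e, t⟩, t⟩⟩ cannot combine by function application — type clash.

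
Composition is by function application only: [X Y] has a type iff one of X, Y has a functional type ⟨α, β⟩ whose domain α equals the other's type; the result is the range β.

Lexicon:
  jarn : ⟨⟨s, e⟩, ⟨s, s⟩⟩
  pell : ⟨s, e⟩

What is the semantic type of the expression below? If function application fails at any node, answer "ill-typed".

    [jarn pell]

[jarn pell]: jarn is ⟨⟨s, e⟩, ⟨s, s⟩⟩, pell is ⟨s, e⟩; result ⟨s, s⟩.

⟨s, s⟩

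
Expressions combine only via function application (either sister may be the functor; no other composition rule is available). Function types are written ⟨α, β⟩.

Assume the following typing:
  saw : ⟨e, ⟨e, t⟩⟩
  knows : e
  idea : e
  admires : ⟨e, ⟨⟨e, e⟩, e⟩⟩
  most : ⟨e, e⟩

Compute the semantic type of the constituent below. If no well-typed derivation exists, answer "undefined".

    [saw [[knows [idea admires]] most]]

[idea admires] — admires of type ⟨e, ⟨⟨e, e⟩, e⟩⟩ combines with idea of type e: type ⟨⟨e, e⟩, e⟩.
[knows [idea admires]]: e and ⟨⟨e, e⟩, e⟩ cannot combine by function application — type clash.

undefined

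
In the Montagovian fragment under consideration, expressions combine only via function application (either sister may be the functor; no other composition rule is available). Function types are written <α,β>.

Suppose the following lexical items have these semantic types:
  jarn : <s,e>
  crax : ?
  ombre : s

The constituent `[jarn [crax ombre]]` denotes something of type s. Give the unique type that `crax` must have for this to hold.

[jarn [crax ombre]] is required to be s. jarn : <s,e> cannot yield s as functor, so [crax ombre] : <<s,e>,s>.
[crax ombre] is required to be <<s,e>,s>. ombre : s cannot yield <<s,e>,s> as functor, so crax : <s,<<s,e>,s>>.

<s,<<s,e>,s>>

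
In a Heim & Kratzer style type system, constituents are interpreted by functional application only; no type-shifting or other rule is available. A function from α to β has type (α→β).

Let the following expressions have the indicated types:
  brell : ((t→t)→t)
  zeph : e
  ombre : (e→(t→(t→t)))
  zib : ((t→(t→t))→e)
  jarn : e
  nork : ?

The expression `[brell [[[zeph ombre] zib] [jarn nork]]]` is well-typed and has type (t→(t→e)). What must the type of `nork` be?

For [brell [[[zeph ombre] zib] [jarn nork]]] to have type (t→(t→e)) with brell of type ((t→t)→t), [[[zeph ombre] zib] [jarn nork]] must be the function: [[[zeph ombre] zib] [jarn nork]] : (((t→t)→t)→(t→(t→e))).
For [[[zeph ombre] zib] [jarn nork]] to have type (((t→t)→t)→(t→(t→e))) with [[zeph ombre] zib] of type e, [jarn nork] must be the function: [jarn nork] : (e→(((t→t)→t)→(t→(t→e)))).
For [jarn nork] to have type (e→(((t→t)→t)→(t→(t→e)))) with jarn of type e, nork must be the function: nork : (e→(e→(((t→t)→t)→(t→(t→e))))).

(e→(e→(((t→t)→t)→(t→(t→e)))))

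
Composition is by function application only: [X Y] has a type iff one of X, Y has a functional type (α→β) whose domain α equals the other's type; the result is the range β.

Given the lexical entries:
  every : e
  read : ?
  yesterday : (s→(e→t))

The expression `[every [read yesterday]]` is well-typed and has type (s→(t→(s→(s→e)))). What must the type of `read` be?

((s→(e→t))→(e→(s→(t→(s→(s→e))))))

At [every [read yesterday]] (required: (s→(t→(s→(s→e))))): every is e, which is not a function with range (s→(t→(s→(s→e)))); hence [read yesterday] is the functor — type (e→(s→(t→(s→(s→e))))).
At [read yesterday] (required: (e→(s→(t→(s→(s→e)))))): yesterday is (s→(e→t)), which is not a function with range (e→(s→(t→(s→(s→e))))); hence read is the functor — type ((s→(e→t))→(e→(s→(t→(s→(s→e)))))).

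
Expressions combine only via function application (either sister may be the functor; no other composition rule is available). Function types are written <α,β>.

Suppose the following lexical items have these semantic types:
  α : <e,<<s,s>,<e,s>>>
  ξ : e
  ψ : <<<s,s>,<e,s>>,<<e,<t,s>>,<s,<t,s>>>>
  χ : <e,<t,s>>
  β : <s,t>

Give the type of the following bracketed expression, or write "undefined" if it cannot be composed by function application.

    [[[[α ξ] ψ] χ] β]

[α ξ]: <e,<<s,s>,<e,s>>> applied to e yields <<s,s>,<e,s>>.
[[α ξ] ψ]: <<<s,s>,<e,s>>,<<e,<t,s>>,<s,<t,s>>>> applied to <<s,s>,<e,s>> yields <<e,<t,s>>,<s,<t,s>>>.
[[[α ξ] ψ] χ]: <<e,<t,s>>,<s,<t,s>>> applied to <e,<t,s>> yields <s,<t,s>>.
[[[[α ξ] ψ] χ] β]: <s,<t,s>> with <s,t> — neither is a function whose domain matches the other; composition fails here.

undefined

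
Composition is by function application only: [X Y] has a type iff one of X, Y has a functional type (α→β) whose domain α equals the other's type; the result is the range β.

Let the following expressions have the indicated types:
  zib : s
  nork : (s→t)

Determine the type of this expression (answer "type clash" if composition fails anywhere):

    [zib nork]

[zib nork] — nork of type (s→t) combines with zib of type s: type t.

t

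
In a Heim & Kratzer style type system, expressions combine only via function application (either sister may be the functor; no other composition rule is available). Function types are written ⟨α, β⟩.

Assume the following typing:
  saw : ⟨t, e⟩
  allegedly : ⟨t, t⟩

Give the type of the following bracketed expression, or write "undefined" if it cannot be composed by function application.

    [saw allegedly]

At [saw allegedly]: neither ⟨t, e⟩ nor ⟨t, t⟩ can take the other as argument; the node is ill-typed.

undefined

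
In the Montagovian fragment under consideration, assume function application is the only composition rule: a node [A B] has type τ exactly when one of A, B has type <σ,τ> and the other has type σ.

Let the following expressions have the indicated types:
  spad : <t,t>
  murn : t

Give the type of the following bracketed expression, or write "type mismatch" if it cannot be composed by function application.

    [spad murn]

[spad murn]: functor spad : <t,t>, argument murn : t; result t.

t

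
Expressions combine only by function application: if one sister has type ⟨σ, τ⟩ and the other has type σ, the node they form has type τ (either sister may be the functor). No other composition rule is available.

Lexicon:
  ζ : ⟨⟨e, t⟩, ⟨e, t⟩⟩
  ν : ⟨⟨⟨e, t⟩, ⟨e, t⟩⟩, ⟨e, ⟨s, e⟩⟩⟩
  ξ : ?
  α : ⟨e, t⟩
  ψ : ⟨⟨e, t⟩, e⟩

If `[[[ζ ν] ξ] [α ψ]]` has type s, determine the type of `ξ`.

For [[[ζ ν] ξ] [α ψ]] to have type s with [α ψ] of type e, [[ζ ν] ξ] must be the function: [[ζ ν] ξ] : ⟨e, s⟩.
For [[ζ ν] ξ] to have type ⟨e, s⟩ with [ζ ν] of type ⟨e, ⟨s, e⟩⟩, ξ must be the function: ξ : ⟨⟨e, ⟨s, e⟩⟩, ⟨e, s⟩⟩.

⟨⟨e, ⟨s, e⟩⟩, ⟨e, s⟩⟩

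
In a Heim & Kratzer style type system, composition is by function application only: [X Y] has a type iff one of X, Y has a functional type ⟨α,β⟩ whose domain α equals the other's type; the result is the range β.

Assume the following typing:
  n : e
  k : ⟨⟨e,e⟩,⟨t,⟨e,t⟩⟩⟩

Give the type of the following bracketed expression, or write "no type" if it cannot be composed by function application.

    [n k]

At [n k]: neither e nor ⟨⟨e,e⟩,⟨t,⟨e,t⟩⟩⟩ can take the other as argument; the node is ill-typed.

no type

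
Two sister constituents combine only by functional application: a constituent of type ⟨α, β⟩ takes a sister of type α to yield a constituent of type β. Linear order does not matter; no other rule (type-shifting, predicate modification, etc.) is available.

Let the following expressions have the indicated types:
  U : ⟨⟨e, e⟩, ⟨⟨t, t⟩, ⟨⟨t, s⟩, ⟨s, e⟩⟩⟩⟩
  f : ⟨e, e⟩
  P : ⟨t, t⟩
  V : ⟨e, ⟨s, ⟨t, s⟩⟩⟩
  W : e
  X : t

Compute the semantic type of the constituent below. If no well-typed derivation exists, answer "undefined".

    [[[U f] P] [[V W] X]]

[U f]: functor U : ⟨⟨e, e⟩, ⟨⟨t, t⟩, ⟨⟨t, s⟩, ⟨s, e⟩⟩⟩⟩, argument f : ⟨e, e⟩; result ⟨⟨t, t⟩, ⟨⟨t, s⟩, ⟨s, e⟩⟩⟩.
[[U f] P]: functor [U f] : ⟨⟨t, t⟩, ⟨⟨t, s⟩, ⟨s, e⟩⟩⟩, argument P : ⟨t, t⟩; result ⟨⟨t, s⟩, ⟨s, e⟩⟩.
[V W]: functor V : ⟨e, ⟨s, ⟨t, s⟩⟩⟩, argument W : e; result ⟨s, ⟨t, s⟩⟩.
[[V W] X]: ⟨s, ⟨t, s⟩⟩ and t cannot combine by function application — type clash.

undefined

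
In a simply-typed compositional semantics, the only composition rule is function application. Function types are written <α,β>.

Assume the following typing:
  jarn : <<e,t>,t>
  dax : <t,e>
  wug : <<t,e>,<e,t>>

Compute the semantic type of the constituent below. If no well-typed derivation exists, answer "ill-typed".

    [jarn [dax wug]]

At [dax wug], wug : <<t,e>,<e,t>> takes dax : <t,e>, giving <e,t>.
At [jarn [dax wug]], jarn : <<e,t>,t> takes [dax wug] : <e,t>, giving t.

t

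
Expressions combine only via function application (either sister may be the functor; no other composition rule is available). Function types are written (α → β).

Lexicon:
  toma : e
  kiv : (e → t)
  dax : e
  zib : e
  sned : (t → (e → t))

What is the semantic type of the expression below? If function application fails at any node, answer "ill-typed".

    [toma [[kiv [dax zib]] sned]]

ill-typed

[dax zib]: e with e — neither is a function whose domain matches the other; composition fails here.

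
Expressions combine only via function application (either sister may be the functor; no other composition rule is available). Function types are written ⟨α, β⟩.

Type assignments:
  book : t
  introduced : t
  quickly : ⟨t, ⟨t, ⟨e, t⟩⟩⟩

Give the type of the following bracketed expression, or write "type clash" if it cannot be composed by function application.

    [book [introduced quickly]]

⟨e, t⟩

At [introduced quickly], quickly : ⟨t, ⟨t, ⟨e, t⟩⟩⟩ takes introduced : t, giving ⟨t, ⟨e, t⟩⟩.
At [book [introduced quickly]], [introduced quickly] : ⟨t, ⟨e, t⟩⟩ takes book : t, giving ⟨e, t⟩.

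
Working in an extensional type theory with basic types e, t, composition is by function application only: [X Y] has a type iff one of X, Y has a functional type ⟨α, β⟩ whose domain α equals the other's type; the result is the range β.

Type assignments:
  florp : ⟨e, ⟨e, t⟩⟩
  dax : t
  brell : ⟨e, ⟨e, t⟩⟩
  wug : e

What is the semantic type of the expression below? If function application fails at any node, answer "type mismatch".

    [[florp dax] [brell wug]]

type mismatch

[florp dax]: ⟨e, ⟨e, t⟩⟩ and t cannot combine by function application — type clash.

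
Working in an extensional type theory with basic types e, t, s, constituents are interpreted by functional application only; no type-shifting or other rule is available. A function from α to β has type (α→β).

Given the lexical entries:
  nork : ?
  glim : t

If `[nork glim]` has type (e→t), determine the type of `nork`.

For [nork glim] to have type (e→t) with glim of type t, nork must be the function: nork : (t→(e→t)).

(t→(e→t))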